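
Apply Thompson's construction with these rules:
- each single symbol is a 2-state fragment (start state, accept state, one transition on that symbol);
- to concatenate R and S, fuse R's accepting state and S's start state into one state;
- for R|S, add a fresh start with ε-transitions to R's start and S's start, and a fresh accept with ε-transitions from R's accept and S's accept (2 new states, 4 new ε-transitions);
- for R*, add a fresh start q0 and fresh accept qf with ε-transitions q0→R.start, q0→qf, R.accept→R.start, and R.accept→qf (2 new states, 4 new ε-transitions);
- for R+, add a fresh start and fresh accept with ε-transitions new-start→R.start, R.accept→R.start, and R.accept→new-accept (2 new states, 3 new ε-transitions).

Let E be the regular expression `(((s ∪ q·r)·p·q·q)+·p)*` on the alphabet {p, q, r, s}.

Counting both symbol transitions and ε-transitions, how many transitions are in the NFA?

18

Bottom-up over the parse tree:
Each of the 7 symbol leaves contributes 1 transition (1 symbol, 0 ε).
  q·r → 2 transitions (2 symbol, 0 ε)
  s ∪ q·r → 7 transitions (3 symbol, 4 ε)
  (s ∪ q·r)·p·q·q → 10 transitions (6 symbol, 4 ε)
  ((s ∪ q·r)·p·q·q)+ → 13 transitions (6 symbol, 7 ε)
  ((s ∪ q·r)·p·q·q)+·p → 14 transitions (7 symbol, 7 ε)
  (((s ∪ q·r)·p·q·q)+·p)* → 18 transitions (7 symbol, 11 ε)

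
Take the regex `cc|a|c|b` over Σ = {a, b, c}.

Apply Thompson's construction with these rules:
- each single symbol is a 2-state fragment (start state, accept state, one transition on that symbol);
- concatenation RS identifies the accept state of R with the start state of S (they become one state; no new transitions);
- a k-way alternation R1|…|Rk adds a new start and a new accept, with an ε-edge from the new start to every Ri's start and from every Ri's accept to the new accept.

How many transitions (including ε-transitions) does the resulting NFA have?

13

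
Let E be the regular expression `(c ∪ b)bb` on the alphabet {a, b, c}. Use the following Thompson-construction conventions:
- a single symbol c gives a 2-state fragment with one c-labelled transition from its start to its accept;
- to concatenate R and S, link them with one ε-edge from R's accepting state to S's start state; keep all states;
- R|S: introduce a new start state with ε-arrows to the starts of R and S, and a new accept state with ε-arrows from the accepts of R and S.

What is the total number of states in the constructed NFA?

10

Bottom-up over the parse tree:
Each of the 4 symbol leaves contributes a 2-state fragment.
  c ∪ b : 6 states
  (c ∪ b)bb : 10 states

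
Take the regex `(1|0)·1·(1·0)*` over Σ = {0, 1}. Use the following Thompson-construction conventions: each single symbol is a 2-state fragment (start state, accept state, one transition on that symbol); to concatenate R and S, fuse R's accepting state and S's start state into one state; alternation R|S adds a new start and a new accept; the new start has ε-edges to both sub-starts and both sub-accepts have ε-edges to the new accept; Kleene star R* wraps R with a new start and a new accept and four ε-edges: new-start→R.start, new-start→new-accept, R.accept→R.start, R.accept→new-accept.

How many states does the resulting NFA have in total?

Per subexpression:
Each of the 5 symbol leaves contributes a 2-state fragment.
  1|0 → 6 states
  1·0 → 3 states
  (1·0)* → 5 states
  (1|0)·1·(1·0)* → 11 states

11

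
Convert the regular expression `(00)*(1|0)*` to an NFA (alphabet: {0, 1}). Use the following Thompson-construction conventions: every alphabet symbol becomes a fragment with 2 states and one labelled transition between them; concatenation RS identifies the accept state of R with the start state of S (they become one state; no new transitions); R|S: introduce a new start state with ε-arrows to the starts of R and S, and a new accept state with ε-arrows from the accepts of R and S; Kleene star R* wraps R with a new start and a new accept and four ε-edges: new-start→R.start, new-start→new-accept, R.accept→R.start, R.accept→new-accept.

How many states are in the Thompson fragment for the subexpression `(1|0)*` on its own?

Fragment for `(1|0)*`:
Each of the 2 symbol leaves contributes a 2-state fragment.
  1|0 → 6 states
  (1|0)* → 8 states

8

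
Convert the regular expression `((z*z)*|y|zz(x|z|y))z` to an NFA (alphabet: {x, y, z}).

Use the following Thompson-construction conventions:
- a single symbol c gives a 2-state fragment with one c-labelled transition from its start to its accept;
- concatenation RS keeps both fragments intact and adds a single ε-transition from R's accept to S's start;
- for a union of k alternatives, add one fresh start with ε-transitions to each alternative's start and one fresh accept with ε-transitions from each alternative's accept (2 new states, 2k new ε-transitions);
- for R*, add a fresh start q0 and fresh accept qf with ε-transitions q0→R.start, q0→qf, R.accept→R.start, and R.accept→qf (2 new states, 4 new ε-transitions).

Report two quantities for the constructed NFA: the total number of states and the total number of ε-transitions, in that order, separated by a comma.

26, 24

Building bottom-up:
Each of the 9 symbol leaves contributes 2 states and 0 ε-transitions.
  z* — 4 states, 4 ε-transitions
  z*z — 6 states, 5 ε-transitions
  (z*z)* — 8 states, 9 ε-transitions
  x|z|y — 8 states, 6 ε-transitions
  zz(x|z|y) — 12 states, 8 ε-transitions
  (z*z)*|y|zz(x|z|y) — 24 states, 23 ε-transitions
  ((z*z)*|y|zz(x|z|y))z — 26 states, 24 ε-transitions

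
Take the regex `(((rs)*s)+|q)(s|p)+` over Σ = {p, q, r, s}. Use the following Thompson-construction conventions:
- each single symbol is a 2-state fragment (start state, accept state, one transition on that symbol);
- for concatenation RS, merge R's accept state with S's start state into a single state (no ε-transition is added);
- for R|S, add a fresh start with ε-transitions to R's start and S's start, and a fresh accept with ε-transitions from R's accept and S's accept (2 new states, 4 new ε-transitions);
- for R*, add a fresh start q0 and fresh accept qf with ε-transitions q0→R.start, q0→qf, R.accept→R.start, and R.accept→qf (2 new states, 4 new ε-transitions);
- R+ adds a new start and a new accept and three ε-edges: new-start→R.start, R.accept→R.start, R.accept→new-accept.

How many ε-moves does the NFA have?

Bottom-up over the parse tree:
Each of the 6 symbol leaves contributes 0 ε-transitions.
  rs : 0 ε-transitions
  (rs)* : 4 ε-transitions
  (rs)*s : 4 ε-transitions
  ((rs)*s)+ : 7 ε-transitions
  ((rs)*s)+|q : 11 ε-transitions
  s|p : 4 ε-transitions
  (s|p)+ : 7 ε-transitions
  (((rs)*s)+|q)(s|p)+ : 18 ε-transitions

18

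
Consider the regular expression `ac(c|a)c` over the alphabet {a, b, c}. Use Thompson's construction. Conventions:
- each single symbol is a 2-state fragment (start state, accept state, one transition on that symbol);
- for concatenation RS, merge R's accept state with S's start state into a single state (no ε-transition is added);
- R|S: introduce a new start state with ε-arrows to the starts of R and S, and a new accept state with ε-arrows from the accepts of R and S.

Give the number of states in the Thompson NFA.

9

Per subexpression:
Each of the 5 symbol leaves contributes a 2-state fragment.
  c|a : 6 states
  ac(c|a)c : 9 states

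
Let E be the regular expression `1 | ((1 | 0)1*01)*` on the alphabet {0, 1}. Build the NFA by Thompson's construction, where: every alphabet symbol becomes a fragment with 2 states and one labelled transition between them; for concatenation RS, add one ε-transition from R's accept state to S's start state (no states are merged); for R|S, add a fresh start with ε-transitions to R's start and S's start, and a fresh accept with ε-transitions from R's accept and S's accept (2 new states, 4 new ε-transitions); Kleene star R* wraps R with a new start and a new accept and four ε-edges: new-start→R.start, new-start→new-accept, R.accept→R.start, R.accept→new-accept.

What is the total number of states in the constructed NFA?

20

Bottom-up over the parse tree:
Each of the 6 symbol leaves contributes a 2-state fragment.
  1 | 0 → 6 states
  1* → 4 states
  (1 | 0)1*01 → 14 states
  ((1 | 0)1*01)* → 16 states
  1 | ((1 | 0)1*01)* → 20 states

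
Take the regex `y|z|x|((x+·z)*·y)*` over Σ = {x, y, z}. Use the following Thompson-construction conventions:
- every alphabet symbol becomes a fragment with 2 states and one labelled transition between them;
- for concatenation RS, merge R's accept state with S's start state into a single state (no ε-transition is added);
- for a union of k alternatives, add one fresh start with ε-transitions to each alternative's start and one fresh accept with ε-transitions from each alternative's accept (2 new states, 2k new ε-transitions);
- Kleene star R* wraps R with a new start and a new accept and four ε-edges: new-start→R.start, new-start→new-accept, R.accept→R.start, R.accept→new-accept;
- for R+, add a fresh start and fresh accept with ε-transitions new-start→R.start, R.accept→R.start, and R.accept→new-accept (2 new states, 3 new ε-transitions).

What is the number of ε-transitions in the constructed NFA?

19

By structural recursion:
Each of the 6 symbol leaves contributes 0 ε-transitions.
  x+ — 3 ε-transitions
  x+·z — 3 ε-transitions
  (x+·z)* — 7 ε-transitions
  (x+·z)*·y — 7 ε-transitions
  ((x+·z)*·y)* — 11 ε-transitions
  y|z|x|((x+·z)*·y)* — 19 ε-transitions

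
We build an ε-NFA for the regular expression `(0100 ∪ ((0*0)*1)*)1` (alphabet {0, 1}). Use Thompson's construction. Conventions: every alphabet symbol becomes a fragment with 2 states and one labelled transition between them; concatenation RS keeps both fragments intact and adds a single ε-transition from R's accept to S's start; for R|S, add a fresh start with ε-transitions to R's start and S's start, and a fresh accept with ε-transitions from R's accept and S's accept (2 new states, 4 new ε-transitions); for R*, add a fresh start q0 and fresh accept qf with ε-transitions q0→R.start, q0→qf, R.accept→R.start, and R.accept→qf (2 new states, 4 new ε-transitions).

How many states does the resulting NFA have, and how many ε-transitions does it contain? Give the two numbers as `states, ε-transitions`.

24, 22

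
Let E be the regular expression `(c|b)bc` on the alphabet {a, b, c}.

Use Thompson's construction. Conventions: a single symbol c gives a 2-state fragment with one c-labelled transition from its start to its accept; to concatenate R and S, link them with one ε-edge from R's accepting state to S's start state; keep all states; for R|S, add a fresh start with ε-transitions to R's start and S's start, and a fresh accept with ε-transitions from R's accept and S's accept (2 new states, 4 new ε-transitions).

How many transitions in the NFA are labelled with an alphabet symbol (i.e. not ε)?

4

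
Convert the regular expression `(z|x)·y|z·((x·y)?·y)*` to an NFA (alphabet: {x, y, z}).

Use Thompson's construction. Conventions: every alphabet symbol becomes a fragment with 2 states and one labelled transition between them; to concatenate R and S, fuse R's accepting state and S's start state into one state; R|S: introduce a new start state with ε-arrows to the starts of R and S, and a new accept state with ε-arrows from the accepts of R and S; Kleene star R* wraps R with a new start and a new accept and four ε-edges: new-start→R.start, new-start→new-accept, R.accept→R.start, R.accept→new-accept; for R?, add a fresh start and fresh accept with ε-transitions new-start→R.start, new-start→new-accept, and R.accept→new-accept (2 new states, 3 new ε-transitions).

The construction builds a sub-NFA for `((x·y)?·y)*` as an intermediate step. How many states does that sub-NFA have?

Fragment for `((x·y)?·y)*`:
Each of the 3 symbol leaves contributes a 2-state fragment.
  x·y → 3 states
  (x·y)? → 5 states
  (x·y)?·y → 6 states
  ((x·y)?·y)* → 8 states

8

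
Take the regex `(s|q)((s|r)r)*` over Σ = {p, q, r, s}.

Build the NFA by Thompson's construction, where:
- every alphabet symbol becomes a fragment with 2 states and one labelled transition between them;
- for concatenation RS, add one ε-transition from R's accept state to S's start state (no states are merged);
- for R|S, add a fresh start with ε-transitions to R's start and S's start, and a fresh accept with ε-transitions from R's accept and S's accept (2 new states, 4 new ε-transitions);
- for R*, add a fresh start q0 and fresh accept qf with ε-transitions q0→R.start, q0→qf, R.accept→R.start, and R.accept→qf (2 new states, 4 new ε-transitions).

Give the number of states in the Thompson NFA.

Building bottom-up:
Each of the 5 symbol leaves contributes a 2-state fragment.
  s|q → 6 states
  s|r → 6 states
  (s|r)r → 8 states
  ((s|r)r)* → 10 states
  (s|q)((s|r)r)* → 16 states

16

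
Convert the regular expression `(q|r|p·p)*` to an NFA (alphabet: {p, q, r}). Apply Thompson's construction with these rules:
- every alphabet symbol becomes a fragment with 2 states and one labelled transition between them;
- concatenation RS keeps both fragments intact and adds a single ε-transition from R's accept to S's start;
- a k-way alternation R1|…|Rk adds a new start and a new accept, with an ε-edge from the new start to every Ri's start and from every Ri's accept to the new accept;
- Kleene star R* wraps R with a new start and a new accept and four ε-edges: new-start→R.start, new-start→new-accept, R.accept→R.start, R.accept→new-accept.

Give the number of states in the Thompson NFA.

Recursing over subexpressions:
Each of the 4 symbol leaves contributes a 2-state fragment.
  p·p → 4 states
  q|r|p·p → 10 states
  (q|r|p·p)* → 12 states

12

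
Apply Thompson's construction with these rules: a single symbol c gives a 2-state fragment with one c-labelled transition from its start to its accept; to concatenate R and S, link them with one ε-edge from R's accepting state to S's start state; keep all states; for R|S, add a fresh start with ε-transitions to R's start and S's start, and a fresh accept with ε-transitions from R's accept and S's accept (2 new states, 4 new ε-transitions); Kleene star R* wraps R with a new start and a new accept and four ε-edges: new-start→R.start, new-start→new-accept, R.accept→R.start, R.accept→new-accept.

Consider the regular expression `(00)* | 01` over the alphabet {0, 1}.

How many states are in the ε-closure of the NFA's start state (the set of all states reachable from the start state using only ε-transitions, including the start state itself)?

Compute the ε-closure size of each fragment's start state recursively; a symbol fragment's start has no outgoing ε-edge, so its closure is just itself (size 1).
  00 → |closure| equals the left operand's closure size = 1 (its accept is not ε-reachable, so the closure stops there)
  (00)* → |closure| = 1 (new start) + 1 (body) + 1 (new accept) = 3
  01 → same as the first factor's closure: |closure| = 1
  (00)* | 01 → |closure| = 1 (new start) + (3 + 1) + 1 (new accept, since some branch ε-reaches its own accept) = 6

6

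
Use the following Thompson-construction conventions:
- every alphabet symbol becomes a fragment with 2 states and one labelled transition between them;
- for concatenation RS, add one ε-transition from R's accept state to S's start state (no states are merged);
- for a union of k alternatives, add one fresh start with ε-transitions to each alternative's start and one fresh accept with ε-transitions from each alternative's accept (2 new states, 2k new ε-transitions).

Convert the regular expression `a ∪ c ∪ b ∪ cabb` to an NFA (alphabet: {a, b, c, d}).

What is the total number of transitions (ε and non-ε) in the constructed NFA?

18

Bottom-up over the parse tree:
Each of the 7 symbol leaves contributes 1 transition (1 symbol, 0 ε).
  cabb → 7 transitions (4 symbol, 3 ε)
  a ∪ c ∪ b ∪ cabb → 18 transitions (7 symbol, 11 ε)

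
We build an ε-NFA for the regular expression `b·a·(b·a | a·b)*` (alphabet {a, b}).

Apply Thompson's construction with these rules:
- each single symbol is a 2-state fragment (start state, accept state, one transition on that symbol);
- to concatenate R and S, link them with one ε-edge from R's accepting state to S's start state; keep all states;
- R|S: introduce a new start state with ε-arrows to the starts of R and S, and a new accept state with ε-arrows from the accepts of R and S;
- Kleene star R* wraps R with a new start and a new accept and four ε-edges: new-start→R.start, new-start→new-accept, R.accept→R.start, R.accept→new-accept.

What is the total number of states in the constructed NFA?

16

By structural recursion:
Each of the 6 symbol leaves contributes a 2-state fragment.
  b·a — 4 states
  a·b — 4 states
  b·a | a·b — 10 states
  (b·a | a·b)* — 12 states
  b·a·(b·a | a·b)* — 16 states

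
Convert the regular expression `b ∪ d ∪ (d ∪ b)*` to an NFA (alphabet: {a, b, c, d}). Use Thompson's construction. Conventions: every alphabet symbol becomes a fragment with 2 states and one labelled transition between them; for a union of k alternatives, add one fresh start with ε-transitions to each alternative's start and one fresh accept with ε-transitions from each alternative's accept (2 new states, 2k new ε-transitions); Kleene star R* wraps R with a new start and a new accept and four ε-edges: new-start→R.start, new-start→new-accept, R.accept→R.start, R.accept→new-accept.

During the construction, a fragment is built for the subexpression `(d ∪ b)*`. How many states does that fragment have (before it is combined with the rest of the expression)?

8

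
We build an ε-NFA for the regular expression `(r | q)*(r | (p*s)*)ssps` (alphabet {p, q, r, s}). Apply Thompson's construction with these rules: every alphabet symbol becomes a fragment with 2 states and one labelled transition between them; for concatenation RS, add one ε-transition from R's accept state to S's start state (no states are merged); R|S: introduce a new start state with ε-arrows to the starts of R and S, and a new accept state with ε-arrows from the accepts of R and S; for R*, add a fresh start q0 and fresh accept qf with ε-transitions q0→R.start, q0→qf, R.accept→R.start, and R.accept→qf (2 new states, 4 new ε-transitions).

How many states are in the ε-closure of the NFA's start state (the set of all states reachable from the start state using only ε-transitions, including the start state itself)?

Compute the ε-closure size of each fragment's start state recursively; a symbol fragment's start has no outgoing ε-edge, so its closure is just itself (size 1).
  r | q — new start ε-reaches every alternative's start; none of them accept ε, so the new accept is not reached: |closure| = 1 + 1 + 1 = 3
  (r | q)* — the star's fresh start ε-reaches both the body's start and the fresh accept: |closure| = 2 + 3 = 5
  p* — the star's fresh start ε-reaches both the body's start and the fresh accept: |closure| = 2 + 1 = 3
  p*s — the left operand accepts ε, so the closure extends into the next operand (via the concat ε-link); |closure| = 3 + 1 = 4
  (p*s)* — |closure| = 1 (new start) + 4 (body) + 1 (new accept) = 6
  r | (p*s)* — |closure| = 1 (new start) + (1 + 6) + 1 (new accept, since some branch ε-reaches its own accept) = 9
  (r | q)*(r | (p*s)*)ssps — |closure| = 5 + 9 + 1 = 15 (closure spills across the concat boundary because the left factor accepts ε)

15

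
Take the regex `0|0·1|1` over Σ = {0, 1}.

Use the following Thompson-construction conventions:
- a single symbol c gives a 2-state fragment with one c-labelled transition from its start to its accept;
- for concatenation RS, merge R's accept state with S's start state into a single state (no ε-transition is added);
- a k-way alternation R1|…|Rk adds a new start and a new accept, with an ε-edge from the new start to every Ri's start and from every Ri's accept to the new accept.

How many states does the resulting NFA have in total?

Per subexpression:
Each of the 4 symbol leaves contributes a 2-state fragment.
  0·1 → 3 states
  0|0·1|1 → 9 states

9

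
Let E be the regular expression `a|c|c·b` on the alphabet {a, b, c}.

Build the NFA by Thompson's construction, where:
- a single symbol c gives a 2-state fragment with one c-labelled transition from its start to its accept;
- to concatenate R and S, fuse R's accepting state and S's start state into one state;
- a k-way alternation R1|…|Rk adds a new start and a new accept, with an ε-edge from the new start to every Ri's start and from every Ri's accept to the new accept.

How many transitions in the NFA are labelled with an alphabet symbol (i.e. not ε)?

Per subexpression:
Each of the 4 symbol leaves contributes exactly 1 symbol transition.
  c·b — 2 symbol transitions
  a|c|c·b — 4 symbol transitions

4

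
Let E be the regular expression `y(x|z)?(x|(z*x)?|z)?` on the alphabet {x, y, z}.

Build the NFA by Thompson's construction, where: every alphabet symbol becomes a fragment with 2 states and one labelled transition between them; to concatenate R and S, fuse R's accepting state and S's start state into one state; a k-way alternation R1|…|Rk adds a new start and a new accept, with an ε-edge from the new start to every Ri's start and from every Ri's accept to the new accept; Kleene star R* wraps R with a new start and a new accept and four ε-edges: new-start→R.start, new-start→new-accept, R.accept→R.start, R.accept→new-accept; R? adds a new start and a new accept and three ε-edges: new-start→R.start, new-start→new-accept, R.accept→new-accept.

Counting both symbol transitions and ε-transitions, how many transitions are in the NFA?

30

Bottom-up over the parse tree:
Each of the 7 symbol leaves contributes 1 transition (1 symbol, 0 ε).
  x|z → 6 transitions (2 symbol, 4 ε)
  (x|z)? → 9 transitions (2 symbol, 7 ε)
  z* → 5 transitions (1 symbol, 4 ε)
  z*x → 6 transitions (2 symbol, 4 ε)
  (z*x)? → 9 transitions (2 symbol, 7 ε)
  x|(z*x)?|z → 17 transitions (4 symbol, 13 ε)
  (x|(z*x)?|z)? → 20 transitions (4 symbol, 16 ε)
  y(x|z)?(x|(z*x)?|z)? → 30 transitions (7 symbol, 23 ε)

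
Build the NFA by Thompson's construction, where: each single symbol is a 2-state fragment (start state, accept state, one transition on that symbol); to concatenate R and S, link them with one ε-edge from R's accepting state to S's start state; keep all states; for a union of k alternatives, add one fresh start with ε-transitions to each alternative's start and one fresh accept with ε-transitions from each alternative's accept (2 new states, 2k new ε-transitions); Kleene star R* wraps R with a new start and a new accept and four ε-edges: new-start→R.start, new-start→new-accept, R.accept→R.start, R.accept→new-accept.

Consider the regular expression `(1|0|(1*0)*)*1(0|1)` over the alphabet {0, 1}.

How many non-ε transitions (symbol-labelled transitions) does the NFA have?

Bottom-up over the parse tree:
Each of the 7 symbol leaves contributes exactly 1 symbol transition.
  1* = 1 symbol transition
  1*0 = 2 symbol transitions
  (1*0)* = 2 symbol transitions
  1|0|(1*0)* = 4 symbol transitions
  (1|0|(1*0)*)* = 4 symbol transitions
  0|1 = 2 symbol transitions
  (1|0|(1*0)*)*1(0|1) = 7 symbol transitions

7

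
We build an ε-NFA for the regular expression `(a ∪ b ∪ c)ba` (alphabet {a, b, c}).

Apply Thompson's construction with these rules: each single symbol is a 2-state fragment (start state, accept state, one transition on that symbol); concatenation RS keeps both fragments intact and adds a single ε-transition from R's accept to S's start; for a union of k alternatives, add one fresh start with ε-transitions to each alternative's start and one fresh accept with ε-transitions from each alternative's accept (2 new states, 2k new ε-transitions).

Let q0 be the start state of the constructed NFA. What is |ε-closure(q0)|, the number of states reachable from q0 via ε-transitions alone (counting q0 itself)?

Work bottom-up. For each fragment F, track |ε-closure(F.start)| and whether F's accept lies in that closure (i.e. whether F accepts ε). A single-symbol fragment has closure size 1 and does not accept ε.
  a ∪ b ∪ c → C = 1 + 1 + 1 + 1 = 4 (the new accept is not ε-reachable since no branch accepts ε)
  (a ∪ b ∪ c)ba → C equals the left operand's closure size = 4 (its accept is not ε-reachable, so the closure stops there)

4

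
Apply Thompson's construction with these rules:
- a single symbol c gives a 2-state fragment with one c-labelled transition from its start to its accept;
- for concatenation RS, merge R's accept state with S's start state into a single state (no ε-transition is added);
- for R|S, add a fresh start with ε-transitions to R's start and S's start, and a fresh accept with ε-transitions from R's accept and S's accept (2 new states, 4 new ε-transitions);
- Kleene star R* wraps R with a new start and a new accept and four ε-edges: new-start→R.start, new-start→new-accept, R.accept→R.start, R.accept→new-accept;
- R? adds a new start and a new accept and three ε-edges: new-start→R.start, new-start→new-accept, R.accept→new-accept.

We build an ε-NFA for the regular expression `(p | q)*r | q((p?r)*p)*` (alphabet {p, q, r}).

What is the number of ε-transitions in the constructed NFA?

Recursing over subexpressions:
Each of the 7 symbol leaves contributes 0 ε-transitions.
  p | q — 4 ε-transitions
  (p | q)* — 8 ε-transitions
  (p | q)*r — 8 ε-transitions
  p? — 3 ε-transitions
  p?r — 3 ε-transitions
  (p?r)* — 7 ε-transitions
  (p?r)*p — 7 ε-transitions
  ((p?r)*p)* — 11 ε-transitions
  q((p?r)*p)* — 11 ε-transitions
  (p | q)*r | q((p?r)*p)* — 23 ε-transitions

23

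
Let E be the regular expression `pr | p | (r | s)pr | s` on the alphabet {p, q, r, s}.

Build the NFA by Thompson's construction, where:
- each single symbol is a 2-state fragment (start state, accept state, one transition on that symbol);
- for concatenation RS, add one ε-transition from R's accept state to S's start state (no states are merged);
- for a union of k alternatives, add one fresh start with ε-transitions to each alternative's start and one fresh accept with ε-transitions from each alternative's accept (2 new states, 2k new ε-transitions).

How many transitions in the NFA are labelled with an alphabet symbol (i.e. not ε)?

By structural recursion:
Each of the 8 symbol leaves contributes exactly 1 symbol transition.
  pr → 2 symbol transitions
  r | s → 2 symbol transitions
  (r | s)pr → 4 symbol transitions
  pr | p | (r | s)pr | s → 8 symbol transitions

8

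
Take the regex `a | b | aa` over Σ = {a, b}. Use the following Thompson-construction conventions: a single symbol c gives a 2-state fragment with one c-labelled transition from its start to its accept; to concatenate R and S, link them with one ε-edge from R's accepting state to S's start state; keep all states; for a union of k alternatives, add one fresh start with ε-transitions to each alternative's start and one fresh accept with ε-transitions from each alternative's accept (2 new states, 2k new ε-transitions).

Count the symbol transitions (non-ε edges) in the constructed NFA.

Bottom-up over the parse tree:
Each of the 4 symbol leaves contributes exactly 1 symbol transition.
  aa : 2 symbol transitions
  a | b | aa : 4 symbol transitions

4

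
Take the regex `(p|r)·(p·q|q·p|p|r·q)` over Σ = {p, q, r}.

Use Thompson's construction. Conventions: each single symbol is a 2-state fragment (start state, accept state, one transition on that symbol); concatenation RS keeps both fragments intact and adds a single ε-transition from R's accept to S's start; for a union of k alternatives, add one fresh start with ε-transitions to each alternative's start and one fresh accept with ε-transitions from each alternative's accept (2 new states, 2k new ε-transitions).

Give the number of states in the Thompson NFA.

Building bottom-up:
Each of the 9 symbol leaves contributes a 2-state fragment.
  p|r — 6 states
  p·q — 4 states
  q·p — 4 states
  r·q — 4 states
  p·q|q·p|p|r·q — 16 states
  (p|r)·(p·q|q·p|p|r·q) — 22 states

22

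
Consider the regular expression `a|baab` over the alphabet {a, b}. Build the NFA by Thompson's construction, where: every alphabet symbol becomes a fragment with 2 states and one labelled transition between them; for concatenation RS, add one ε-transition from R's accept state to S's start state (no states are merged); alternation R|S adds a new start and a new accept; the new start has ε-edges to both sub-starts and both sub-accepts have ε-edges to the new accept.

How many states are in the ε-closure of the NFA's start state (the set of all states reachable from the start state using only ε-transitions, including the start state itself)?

Compute the ε-closure size of each fragment's start state recursively; a symbol fragment's start has no outgoing ε-edge, so its closure is just itself (size 1).
  baab — |ε-closure| equals the left operand's closure size = 1 (its accept is not ε-reachable, so the closure stops there)
  a|baab — new start ε-reaches every alternative's start; none of them accept ε, so the new accept is not reached: |ε-closure| = 1 + 1 + 1 = 3

3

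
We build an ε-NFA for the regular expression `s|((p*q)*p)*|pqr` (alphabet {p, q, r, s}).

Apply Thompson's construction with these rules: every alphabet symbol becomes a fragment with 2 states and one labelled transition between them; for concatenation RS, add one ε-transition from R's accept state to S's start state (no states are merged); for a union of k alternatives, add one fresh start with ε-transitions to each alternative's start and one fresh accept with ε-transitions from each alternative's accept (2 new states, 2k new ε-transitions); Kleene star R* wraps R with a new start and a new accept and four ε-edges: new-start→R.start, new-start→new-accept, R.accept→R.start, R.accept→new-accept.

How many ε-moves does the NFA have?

22

Building bottom-up:
Each of the 7 symbol leaves contributes 0 ε-transitions.
  p* — 4 ε-transitions
  p*q — 5 ε-transitions
  (p*q)* — 9 ε-transitions
  (p*q)*p — 10 ε-transitions
  ((p*q)*p)* — 14 ε-transitions
  pqr — 2 ε-transitions
  s|((p*q)*p)*|pqr — 22 ε-transitions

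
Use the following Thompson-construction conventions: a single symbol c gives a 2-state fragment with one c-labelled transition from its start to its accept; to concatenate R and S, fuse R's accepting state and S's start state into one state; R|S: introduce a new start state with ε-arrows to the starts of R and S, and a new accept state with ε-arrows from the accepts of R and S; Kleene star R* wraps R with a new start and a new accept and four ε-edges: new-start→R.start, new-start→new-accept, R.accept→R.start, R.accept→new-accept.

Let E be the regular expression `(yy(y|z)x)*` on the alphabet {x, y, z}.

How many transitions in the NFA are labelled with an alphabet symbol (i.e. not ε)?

5

Bottom-up over the parse tree:
Each of the 5 symbol leaves contributes exactly 1 symbol transition.
  y|z → 2 symbol transitions
  yy(y|z)x → 5 symbol transitions
  (yy(y|z)x)* → 5 symbol transitions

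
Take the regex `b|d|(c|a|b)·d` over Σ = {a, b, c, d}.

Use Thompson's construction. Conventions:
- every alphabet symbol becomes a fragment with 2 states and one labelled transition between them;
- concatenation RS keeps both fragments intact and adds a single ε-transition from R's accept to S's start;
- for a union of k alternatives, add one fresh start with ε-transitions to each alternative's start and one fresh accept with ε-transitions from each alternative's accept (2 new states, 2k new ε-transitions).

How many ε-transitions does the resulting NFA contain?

Building bottom-up:
Each of the 6 symbol leaves contributes 0 ε-transitions.
  c|a|b = 6 ε-transitions
  (c|a|b)·d = 7 ε-transitions
  b|d|(c|a|b)·d = 13 ε-transitions

13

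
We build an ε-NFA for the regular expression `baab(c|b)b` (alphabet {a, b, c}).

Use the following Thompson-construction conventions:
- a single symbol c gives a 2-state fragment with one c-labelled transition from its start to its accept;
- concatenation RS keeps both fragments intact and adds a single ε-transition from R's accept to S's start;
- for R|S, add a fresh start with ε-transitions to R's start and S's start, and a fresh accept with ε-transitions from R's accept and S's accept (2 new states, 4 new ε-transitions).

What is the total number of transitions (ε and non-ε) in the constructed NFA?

By structural recursion:
Each of the 7 symbol leaves contributes 1 transition (1 symbol, 0 ε).
  c|b : 6 transitions (2 symbol, 4 ε)
  baab(c|b)b : 16 transitions (7 symbol, 9 ε)

16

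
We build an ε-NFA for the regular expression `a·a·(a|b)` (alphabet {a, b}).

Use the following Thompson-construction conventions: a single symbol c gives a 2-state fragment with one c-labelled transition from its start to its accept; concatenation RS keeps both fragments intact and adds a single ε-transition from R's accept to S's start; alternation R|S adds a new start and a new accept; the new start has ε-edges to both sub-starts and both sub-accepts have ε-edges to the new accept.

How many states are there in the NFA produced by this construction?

10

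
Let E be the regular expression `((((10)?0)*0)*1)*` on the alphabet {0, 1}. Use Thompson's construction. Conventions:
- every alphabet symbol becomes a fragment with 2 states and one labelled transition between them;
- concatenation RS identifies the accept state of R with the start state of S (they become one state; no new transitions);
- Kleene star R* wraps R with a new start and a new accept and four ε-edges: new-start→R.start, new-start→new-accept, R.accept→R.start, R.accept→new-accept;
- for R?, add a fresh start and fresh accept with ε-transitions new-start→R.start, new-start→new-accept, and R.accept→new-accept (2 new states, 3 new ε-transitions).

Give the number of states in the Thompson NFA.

Per subexpression:
Each of the 5 symbol leaves contributes a 2-state fragment.
  10 = 3 states
  (10)? = 5 states
  (10)?0 = 6 states
  ((10)?0)* = 8 states
  ((10)?0)*0 = 9 states
  (((10)?0)*0)* = 11 states
  (((10)?0)*0)*1 = 12 states
  ((((10)?0)*0)*1)* = 14 states

14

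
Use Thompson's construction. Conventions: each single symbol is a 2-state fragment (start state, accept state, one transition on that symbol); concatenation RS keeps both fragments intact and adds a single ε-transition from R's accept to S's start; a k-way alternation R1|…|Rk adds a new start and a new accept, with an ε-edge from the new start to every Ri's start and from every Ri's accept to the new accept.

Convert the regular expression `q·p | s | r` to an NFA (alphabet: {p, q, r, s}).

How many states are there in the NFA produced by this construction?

10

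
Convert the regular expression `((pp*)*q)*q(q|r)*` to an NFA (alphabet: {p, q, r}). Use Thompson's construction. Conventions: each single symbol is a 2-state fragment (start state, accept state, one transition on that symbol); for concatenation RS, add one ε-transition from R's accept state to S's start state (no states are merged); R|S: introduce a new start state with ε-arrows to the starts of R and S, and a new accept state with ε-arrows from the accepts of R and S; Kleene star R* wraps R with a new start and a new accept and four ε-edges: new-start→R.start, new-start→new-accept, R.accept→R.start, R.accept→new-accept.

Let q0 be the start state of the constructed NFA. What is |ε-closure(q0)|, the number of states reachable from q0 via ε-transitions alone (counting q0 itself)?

7

Work bottom-up. For each fragment F, track |ε-closure(F.start)| and whether F's accept lies in that closure (i.e. whether F accepts ε). A single-symbol fragment has closure size 1 and does not accept ε.
  p* : the star's fresh start ε-reaches both the body's start and the fresh accept: C = 2 + 1 = 3
  pp* : same as the first factor's closure: C = 1
  (pp*)* : the star's fresh start ε-reaches both the body's start and the fresh accept: C = 2 + 1 = 3
  (pp*)*q : the left operand accepts ε, so the closure extends into the next operand (via the concat ε-link); C = 3 + 1 = 4
  ((pp*)*q)* : C = 1 (new start) + 4 (body) + 1 (new accept) = 6
  q|r : new start ε-reaches every alternative's start; none of them accept ε, so the new accept is not reached: C = 1 + 1 + 1 = 3
  (q|r)* : C = 1 (new start) + 3 (body) + 1 (new accept) = 5
  ((pp*)*q)*q(q|r)* : C = 6 + 1 = 7 (closure spills across the concat boundary because the left factor accepts ε)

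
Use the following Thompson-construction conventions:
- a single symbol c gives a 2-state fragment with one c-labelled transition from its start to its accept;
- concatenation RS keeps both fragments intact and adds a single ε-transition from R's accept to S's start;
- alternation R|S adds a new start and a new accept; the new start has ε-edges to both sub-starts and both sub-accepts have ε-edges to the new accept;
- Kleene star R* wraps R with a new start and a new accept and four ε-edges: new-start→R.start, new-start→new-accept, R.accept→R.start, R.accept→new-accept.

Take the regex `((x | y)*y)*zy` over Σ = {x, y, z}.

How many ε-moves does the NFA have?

15

Per subexpression:
Each of the 5 symbol leaves contributes 0 ε-transitions.
  x | y : 4 ε-transitions
  (x | y)* : 8 ε-transitions
  (x | y)*y : 9 ε-transitions
  ((x | y)*y)* : 13 ε-transitions
  ((x | y)*y)*zy : 15 ε-transitions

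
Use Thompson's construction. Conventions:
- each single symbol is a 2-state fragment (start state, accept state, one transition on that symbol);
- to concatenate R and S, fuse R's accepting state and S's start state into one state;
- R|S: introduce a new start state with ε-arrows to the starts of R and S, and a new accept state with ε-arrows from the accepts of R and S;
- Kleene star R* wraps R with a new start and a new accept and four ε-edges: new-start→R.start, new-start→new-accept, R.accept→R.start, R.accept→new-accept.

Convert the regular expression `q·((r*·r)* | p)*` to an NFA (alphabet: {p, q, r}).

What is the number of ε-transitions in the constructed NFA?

16

By structural recursion:
Each of the 4 symbol leaves contributes 0 ε-transitions.
  r* : 4 ε-transitions
  r*·r : 4 ε-transitions
  (r*·r)* : 8 ε-transitions
  (r*·r)* | p : 12 ε-transitions
  ((r*·r)* | p)* : 16 ε-transitions
  q·((r*·r)* | p)* : 16 ε-transitions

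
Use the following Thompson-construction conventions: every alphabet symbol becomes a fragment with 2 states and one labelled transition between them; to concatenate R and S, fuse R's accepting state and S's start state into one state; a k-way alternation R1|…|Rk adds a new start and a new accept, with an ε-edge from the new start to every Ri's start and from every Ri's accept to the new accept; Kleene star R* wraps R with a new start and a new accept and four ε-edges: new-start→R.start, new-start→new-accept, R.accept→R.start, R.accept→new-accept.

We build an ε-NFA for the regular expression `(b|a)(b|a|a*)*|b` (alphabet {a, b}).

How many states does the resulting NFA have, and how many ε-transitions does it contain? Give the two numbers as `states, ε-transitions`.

Bottom-up over the parse tree:
Each of the 6 symbol leaves contributes 2 states and 0 ε-transitions.
  b|a : 6 states, 4 ε-transitions
  a* : 4 states, 4 ε-transitions
  b|a|a* : 10 states, 10 ε-transitions
  (b|a|a*)* : 12 states, 14 ε-transitions
  (b|a)(b|a|a*)* : 17 states, 18 ε-transitions
  (b|a)(b|a|a*)*|b : 21 states, 22 ε-transitions

21, 22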